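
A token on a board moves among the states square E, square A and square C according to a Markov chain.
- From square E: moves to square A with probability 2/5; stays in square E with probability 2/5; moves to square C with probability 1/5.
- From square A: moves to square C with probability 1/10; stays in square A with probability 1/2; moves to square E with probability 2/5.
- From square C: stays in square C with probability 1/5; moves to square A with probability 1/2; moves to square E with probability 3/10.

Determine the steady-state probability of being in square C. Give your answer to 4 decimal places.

0.1538

Let the stationary distribution be π with π = πP and π_1 + π_2 + π_3 = 1.
π_1 = 0.4·π_1 + 0.4·π_2 + 0.3·π_3
π_2 = 0.4·π_1 + 0.5·π_2 + 0.5·π_3
Solving with the normalization constraint gives π = (0.3846, 0.4615, 0.1538).
So the stationary probability of square C is 0.1538.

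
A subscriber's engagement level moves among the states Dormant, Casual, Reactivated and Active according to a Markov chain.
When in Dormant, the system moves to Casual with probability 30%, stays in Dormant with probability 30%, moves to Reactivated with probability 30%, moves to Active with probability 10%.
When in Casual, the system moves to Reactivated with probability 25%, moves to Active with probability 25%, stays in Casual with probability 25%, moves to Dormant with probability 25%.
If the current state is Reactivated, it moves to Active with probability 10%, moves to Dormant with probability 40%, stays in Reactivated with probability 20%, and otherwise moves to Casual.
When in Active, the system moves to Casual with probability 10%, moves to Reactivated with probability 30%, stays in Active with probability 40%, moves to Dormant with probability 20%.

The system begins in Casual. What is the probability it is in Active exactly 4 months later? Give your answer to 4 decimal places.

0.1967

Propagate the distribution vector 4 months from Casual.
After 0 months: (0.0000, 1.0000, 0.0000, 0.0000)
After 1 month: (0.2500, 0.2500, 0.2500, 0.2500)
After 2 months: (0.2875, 0.2375, 0.2625, 0.2125)
After 3 months: (0.2931, 0.2456, 0.2619, 0.1994)
After 4 months: (0.2940, 0.2478, 0.2615, 0.1967)
P(in Active after 4 months) = 0.1967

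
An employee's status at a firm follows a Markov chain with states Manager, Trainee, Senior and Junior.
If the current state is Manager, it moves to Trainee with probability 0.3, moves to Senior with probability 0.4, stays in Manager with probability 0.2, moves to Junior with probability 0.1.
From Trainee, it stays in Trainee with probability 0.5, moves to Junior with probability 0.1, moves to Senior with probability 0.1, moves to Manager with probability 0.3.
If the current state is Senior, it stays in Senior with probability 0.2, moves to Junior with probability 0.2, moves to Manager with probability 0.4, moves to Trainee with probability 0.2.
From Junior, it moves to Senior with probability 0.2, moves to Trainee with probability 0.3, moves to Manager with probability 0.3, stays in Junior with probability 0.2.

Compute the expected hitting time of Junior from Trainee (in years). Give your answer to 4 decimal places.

8.2759

Let t(s) be the expected number of years to first reach Junior from state s, with t(Junior) = 0. Conditioning on the first year:
t(Manager) = 1 + 0.2·t(Manager) + 0.3·t(Trainee) + 0.4·t(Senior)
t(Trainee) = 1 + 0.3·t(Manager) + 0.5·t(Trainee) + 0.1·t(Senior)
t(Senior) = 1 + 0.4·t(Manager) + 0.2·t(Trainee) + 0.2·t(Senior)
Solving: t(Manager) = 8.0172, t(Trainee) = 8.2759, t(Senior) = 7.3276.
Expected years from Trainee to Junior: 8.2759.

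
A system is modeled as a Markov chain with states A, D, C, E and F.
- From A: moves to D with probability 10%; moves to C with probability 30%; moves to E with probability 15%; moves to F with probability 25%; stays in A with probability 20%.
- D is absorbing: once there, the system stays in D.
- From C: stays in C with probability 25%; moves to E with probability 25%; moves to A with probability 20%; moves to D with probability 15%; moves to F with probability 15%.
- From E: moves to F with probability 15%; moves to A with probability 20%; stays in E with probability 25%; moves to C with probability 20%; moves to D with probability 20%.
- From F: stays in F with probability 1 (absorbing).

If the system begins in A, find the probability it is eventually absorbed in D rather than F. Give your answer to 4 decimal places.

Let h(s) be the probability of absorption at D starting from transient state s. Then h(D) = 1 and h(F) = 0. By first-step analysis:
h(A) = 0.2·h(A) + 0.1·1 + 0.3·h(C) + 0.15·h(E) + 0.25·0
h(C) = 0.2·h(A) + 0.15·1 + 0.25·h(C) + 0.25·h(E) + 0.15·0
h(E) = 0.2·h(A) + 0.2·1 + 0.2·h(C) + 0.25·h(E) + 0.15·0
Solving: h(A) = 0.3950, h(C) = 0.4712, h(E) = 0.4977.
Starting from A, the probability is 0.3950.

0.3950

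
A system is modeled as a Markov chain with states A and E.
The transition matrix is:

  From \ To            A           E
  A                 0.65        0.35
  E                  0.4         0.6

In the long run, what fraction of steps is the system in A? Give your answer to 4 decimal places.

Let the stationary distribution be π with π = πP and π_1 + π_2 = 1.
π_1 = 0.65·π_1 + 0.4·π_2
Solving with the normalization constraint gives π = (0.5333, 0.4667).
So the stationary probability of A is 0.5333.

0.5333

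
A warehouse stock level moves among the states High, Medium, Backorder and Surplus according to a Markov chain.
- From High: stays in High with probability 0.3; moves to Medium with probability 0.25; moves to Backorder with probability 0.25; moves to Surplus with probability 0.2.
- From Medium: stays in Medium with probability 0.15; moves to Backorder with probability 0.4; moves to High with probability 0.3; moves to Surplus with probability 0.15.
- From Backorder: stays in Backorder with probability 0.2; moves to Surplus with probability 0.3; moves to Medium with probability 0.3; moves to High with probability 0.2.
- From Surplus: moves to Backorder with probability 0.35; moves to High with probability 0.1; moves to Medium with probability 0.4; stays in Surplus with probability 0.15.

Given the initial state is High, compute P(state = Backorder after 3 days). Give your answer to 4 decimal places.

0.2956

Propagate the distribution vector 3 days from High.
After 0 days: (1.0000, 0.0000, 0.0000, 0.0000)
After 1 day: (0.3000, 0.2500, 0.2500, 0.2000)
After 2 days: (0.2350, 0.2675, 0.2950, 0.2025)
After 3 days: (0.2300, 0.2684, 0.2956, 0.2060)
P(in Backorder after 3 days) = 0.2956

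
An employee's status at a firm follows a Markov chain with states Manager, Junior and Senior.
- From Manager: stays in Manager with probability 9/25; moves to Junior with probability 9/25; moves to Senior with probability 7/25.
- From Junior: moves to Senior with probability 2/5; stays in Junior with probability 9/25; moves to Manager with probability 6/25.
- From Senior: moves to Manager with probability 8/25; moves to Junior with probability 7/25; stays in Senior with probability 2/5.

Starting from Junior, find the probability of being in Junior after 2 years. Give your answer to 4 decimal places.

0.3280

Sum over the intermediate state after 1 year:
P = P(Junior→Manager)·P(Manager→Junior) + P(Junior→Junior)·P(Junior→Junior) + P(Junior→Senior)·P(Senior→Junior)
  = 0.24×0.36 + 0.36×0.36 + 0.4×0.28
  = 0.0864 + 0.1296 + 0.1120 = 0.3280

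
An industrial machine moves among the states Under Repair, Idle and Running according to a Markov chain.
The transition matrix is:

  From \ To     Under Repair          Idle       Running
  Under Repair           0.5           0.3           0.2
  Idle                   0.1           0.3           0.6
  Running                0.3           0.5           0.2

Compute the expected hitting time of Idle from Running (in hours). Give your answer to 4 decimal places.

Let t(s) be the expected number of hours to first reach Idle from state s, with t(Idle) = 0. Conditioning on the first hour:
t(Under Repair) = 1 + 0.5·t(Under Repair) + 0.2·t(Running)
t(Running) = 1 + 0.3·t(Under Repair) + 0.2·t(Running)
Solving: t(Under Repair) = 2.9412, t(Running) = 2.3529.
Expected hours from Running to Idle: 2.3529.

2.3529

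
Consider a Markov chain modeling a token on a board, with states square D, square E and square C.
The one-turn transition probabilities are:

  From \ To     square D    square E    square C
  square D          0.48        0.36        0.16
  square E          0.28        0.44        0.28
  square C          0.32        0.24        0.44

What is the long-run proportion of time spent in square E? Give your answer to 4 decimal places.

0.3546

Let the stationary distribution be π with π = πP and π_1 + π_2 + π_3 = 1.
π_1 = 0.48·π_1 + 0.28·π_2 + 0.32·π_3
π_2 = 0.36·π_1 + 0.44·π_2 + 0.24·π_3
Solving with the normalization constraint gives π = (0.3641, 0.3546, 0.2813).
So the stationary probability of square E is 0.3546.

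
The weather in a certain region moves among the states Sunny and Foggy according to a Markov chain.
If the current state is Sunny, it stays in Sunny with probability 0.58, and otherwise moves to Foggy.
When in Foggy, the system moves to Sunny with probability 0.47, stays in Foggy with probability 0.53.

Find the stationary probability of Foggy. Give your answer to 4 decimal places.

Let the stationary distribution be π with π = πP and π_1 + π_2 = 1.
π_1 = 0.58·π_1 + 0.47·π_2
Solving with the normalization constraint gives π = (0.5281, 0.4719).
So the stationary probability of Foggy is 0.4719.

0.4719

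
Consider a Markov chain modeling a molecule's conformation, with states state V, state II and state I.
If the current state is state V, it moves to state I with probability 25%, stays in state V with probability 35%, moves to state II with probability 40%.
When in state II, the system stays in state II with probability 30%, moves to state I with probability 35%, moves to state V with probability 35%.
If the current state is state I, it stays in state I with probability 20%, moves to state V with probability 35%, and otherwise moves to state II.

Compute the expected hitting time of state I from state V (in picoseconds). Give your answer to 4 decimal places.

3.4921

Let t(s) be the expected number of picoseconds to first reach state I from state s, with t(state I) = 0. Conditioning on the first picosecond:
t(state V) = 1 + 0.35·t(state V) + 0.4·t(state II)
t(state II) = 1 + 0.35·t(state V) + 0.3·t(state II)
Solving: t(state V) = 3.4921, t(state II) = 3.1746.
Expected picoseconds from state V to state I: 3.4921.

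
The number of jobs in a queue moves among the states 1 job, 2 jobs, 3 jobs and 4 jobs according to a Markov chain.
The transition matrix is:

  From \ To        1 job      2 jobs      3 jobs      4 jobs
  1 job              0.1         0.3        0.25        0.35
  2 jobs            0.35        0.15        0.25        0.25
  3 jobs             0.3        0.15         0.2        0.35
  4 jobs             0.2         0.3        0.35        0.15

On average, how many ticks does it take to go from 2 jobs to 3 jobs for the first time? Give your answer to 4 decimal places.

3.6364

Let t(s) be the expected number of ticks to first reach 3 jobs from state s, with t(3 jobs) = 0. Conditioning on the first tick:
t(1 job) = 1 + 0.1·t(1 job) + 0.3·t(2 jobs) + 0.35·t(4 jobs)
t(2 jobs) = 1 + 0.35·t(1 job) + 0.15·t(2 jobs) + 0.25·t(4 jobs)
t(4 jobs) = 1 + 0.2·t(1 job) + 0.3·t(2 jobs) + 0.15·t(4 jobs)
Solving: t(1 job) = 3.6102, t(2 jobs) = 3.6364, t(4 jobs) = 3.3094.
Expected ticks from 2 jobs to 3 jobs: 3.6364.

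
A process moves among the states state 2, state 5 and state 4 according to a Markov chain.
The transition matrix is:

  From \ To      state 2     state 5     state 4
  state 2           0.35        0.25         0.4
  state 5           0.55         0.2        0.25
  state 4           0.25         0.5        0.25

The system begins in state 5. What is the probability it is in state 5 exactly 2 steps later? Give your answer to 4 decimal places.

0.3025

Sum over the intermediate state after 1 step:
P = P(state 5→state 2)·P(state 2→state 5) + P(state 5→state 5)·P(state 5→state 5) + P(state 5→state 4)·P(state 4→state 5)
  = 0.55×0.25 + 0.2×0.2 + 0.25×0.5
  = 0.1375 + 0.0400 + 0.1250 = 0.3025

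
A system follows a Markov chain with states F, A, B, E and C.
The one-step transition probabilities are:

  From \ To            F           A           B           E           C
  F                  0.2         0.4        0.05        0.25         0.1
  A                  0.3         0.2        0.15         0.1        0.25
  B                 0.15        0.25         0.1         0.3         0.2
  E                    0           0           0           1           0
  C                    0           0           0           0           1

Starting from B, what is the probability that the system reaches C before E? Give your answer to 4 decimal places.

0.4496

Let h(s) be the probability of absorption at C starting from transient state s. Then h(C) = 1 and h(E) = 0. By first-step analysis:
h(F) = 0.2·h(F) + 0.4·h(A) + 0.05·h(B) + 0.25·0 + 0.1·1
h(A) = 0.3·h(F) + 0.2·h(A) + 0.15·h(B) + 0.1·0 + 0.25·1
h(B) = 0.15·h(F) + 0.25·h(A) + 0.1·h(B) + 0.3·0 + 0.2·1
Solving: h(F) = 0.4326, h(A) = 0.5590, h(B) = 0.4496.
Starting from B, the probability is 0.4496.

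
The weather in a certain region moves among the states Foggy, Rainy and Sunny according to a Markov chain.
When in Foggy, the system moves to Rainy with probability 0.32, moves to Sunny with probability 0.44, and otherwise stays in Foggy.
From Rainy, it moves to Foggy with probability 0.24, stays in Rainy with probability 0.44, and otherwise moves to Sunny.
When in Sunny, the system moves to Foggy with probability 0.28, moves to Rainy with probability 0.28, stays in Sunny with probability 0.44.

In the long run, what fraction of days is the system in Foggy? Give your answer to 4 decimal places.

Let the stationary distribution be π with π = πP and π_1 + π_2 + π_3 = 1.
π_1 = 0.24·π_1 + 0.24·π_2 + 0.28·π_3
π_2 = 0.32·π_1 + 0.44·π_2 + 0.28·π_3
Solving with the normalization constraint gives π = (0.2559, 0.3455, 0.3985).
So the stationary probability of Foggy is 0.2559.

0.2559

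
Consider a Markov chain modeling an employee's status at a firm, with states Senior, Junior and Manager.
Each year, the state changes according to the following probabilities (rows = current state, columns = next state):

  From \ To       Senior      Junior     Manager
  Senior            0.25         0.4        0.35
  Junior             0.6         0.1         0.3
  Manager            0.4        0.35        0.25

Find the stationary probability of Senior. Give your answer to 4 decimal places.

Let the stationary distribution be π with π = πP and π_1 + π_2 + π_3 = 1.
π_1 = 0.25·π_1 + 0.6·π_2 + 0.4·π_3
π_2 = 0.4·π_1 + 0.1·π_2 + 0.35·π_3
Solving with the normalization constraint gives π = (0.3993, 0.2960, 0.3047).
So the stationary probability of Senior is 0.3993.

0.3993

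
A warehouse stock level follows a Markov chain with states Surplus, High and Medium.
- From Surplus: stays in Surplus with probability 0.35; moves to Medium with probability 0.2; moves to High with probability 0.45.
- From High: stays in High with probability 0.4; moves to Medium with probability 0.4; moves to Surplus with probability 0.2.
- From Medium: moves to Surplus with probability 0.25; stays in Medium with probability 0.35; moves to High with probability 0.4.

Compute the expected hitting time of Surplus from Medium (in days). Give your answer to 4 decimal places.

4.3478

Let t(s) be the expected number of days to first reach Surplus from state s, with t(Surplus) = 0. Conditioning on the first day:
t(High) = 1 + 0.4·t(High) + 0.4·t(Medium)
t(Medium) = 1 + 0.4·t(High) + 0.35·t(Medium)
Solving: t(High) = 4.5652, t(Medium) = 4.3478.
Expected days from Medium to Surplus: 4.3478.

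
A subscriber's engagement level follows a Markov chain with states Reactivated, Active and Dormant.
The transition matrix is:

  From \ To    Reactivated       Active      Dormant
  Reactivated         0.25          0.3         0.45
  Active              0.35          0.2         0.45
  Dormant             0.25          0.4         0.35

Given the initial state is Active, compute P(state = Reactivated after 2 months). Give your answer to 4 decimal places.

Sum over the intermediate state after 1 month:
P = P(Active→Reactivated)·P(Reactivated→Reactivated) + P(Active→Active)·P(Active→Reactivated) + P(Active→Dormant)·P(Dormant→Reactivated)
  = 0.35×0.25 + 0.2×0.35 + 0.45×0.25
  = 0.0875 + 0.0700 + 0.1125 = 0.2700

0.2700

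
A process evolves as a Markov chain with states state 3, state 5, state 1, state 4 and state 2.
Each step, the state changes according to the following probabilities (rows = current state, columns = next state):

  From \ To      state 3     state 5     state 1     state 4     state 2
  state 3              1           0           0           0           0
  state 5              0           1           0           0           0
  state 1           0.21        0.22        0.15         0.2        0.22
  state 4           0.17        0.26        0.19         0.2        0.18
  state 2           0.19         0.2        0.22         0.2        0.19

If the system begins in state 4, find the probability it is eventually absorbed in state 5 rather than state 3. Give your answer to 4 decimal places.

0.5708

Let h(s) be the probability of absorption at state 5 starting from transient state s. Then h(state 5) = 1 and h(state 3) = 0. By first-step analysis:
h(state 1) = 0.21·0 + 0.22·1 + 0.15·h(state 1) + 0.2·h(state 4) + 0.22·h(state 2)
h(state 4) = 0.17·0 + 0.26·1 + 0.19·h(state 1) + 0.2·h(state 4) + 0.18·h(state 2)
h(state 2) = 0.19·0 + 0.2·1 + 0.22·h(state 1) + 0.2·h(state 4) + 0.19·h(state 2)
Solving: h(state 1) = 0.5308, h(state 4) = 0.5708, h(state 2) = 0.5320.
Starting from state 4, the probability is 0.5708.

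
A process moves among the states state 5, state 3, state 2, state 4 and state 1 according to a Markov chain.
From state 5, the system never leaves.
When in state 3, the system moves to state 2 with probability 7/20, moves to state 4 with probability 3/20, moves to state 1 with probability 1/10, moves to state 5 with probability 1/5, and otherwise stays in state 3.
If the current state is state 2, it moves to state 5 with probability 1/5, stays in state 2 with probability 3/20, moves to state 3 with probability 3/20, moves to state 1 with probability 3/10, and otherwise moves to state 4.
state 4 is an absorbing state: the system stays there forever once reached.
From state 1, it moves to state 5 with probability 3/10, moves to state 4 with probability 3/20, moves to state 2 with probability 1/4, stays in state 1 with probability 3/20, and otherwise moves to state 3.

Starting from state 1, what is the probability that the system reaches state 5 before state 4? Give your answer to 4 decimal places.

0.6160

Let h(s) be the probability of absorption at state 5 starting from transient state s. Then h(state 5) = 1 and h(state 4) = 0. By first-step analysis:
h(state 3) = 0.2·1 + 0.2·h(state 3) + 0.35·h(state 2) + 0.15·0 + 0.1·h(state 1)
h(state 2) = 0.2·1 + 0.15·h(state 3) + 0.15·h(state 2) + 0.2·0 + 0.3·h(state 1)
h(state 1) = 0.3·1 + 0.15·h(state 3) + 0.25·h(state 2) + 0.15·0 + 0.15·h(state 1)
Solving: h(state 3) = 0.5690, h(state 2) = 0.5531, h(state 1) = 0.6160.
Starting from state 1, the probability is 0.6160.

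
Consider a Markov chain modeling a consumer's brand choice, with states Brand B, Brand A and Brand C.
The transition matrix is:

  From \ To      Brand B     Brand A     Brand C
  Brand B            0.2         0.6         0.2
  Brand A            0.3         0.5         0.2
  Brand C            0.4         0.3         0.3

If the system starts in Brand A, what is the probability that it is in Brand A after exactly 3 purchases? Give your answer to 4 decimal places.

Propagate the distribution vector 3 purchases from Brand A.
After 0 purchases: (0.0000, 1.0000, 0.0000)
After 1 purchase: (0.3000, 0.5000, 0.2000)
After 2 purchases: (0.2900, 0.4900, 0.2200)
After 3 purchases: (0.2930, 0.4850, 0.2220)
P(in Brand A after 3 purchases) = 0.4850

0.4850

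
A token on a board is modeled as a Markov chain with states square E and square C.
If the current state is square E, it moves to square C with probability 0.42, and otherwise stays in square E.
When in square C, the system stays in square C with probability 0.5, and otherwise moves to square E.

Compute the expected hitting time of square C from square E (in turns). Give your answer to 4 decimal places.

2.3810

Let t(s) be the expected number of turns to first reach square C from state s, with t(square C) = 0. Conditioning on the first turn:
t(square E) = 1 + 0.58·t(square E)
Solving: t(square E) = 2.3810.
Expected turns from square E to square C: 2.3810.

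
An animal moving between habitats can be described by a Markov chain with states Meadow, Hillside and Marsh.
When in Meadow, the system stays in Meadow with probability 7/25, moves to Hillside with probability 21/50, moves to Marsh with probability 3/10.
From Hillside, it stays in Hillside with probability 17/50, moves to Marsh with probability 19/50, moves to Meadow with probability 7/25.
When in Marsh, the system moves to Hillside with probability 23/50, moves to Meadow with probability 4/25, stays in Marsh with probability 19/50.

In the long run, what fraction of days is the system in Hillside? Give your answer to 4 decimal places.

Let the stationary distribution be π with π = πP and π_1 + π_2 + π_3 = 1.
π_1 = 0.28·π_1 + 0.28·π_2 + 0.16·π_3
π_2 = 0.42·π_1 + 0.34·π_2 + 0.46·π_3
Solving with the normalization constraint gives π = (0.2367, 0.4023, 0.3611).
So the stationary probability of Hillside is 0.4023.

0.4023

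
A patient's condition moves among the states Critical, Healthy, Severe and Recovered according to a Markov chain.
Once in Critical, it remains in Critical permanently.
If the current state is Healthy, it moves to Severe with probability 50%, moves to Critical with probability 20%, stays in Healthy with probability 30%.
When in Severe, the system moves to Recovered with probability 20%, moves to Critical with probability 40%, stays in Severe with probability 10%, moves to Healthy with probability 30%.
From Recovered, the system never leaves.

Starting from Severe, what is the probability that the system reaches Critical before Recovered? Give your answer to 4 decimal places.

0.7083

Let h(s) be the probability of absorption at Critical starting from transient state s. Then h(Critical) = 1 and h(Recovered) = 0. By first-step analysis:
h(Healthy) = 0.2·1 + 0.3·h(Healthy) + 0.5·h(Severe)
h(Severe) = 0.4·1 + 0.3·h(Healthy) + 0.1·h(Severe) + 0.2·0
Solving: h(Healthy) = 0.7917, h(Severe) = 0.7083.
Starting from Severe, the probability is 0.7083.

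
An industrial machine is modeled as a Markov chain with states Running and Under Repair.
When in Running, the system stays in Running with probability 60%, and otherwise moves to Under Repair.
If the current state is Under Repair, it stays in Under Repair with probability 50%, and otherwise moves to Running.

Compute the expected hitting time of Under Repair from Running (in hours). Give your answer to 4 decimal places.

2.5000

Let t(s) be the expected number of hours to first reach Under Repair from state s, with t(Under Repair) = 0. Conditioning on the first hour:
t(Running) = 1 + 0.6·t(Running)
Solving: t(Running) = 2.5000.
Expected hours from Running to Under Repair: 2.5000.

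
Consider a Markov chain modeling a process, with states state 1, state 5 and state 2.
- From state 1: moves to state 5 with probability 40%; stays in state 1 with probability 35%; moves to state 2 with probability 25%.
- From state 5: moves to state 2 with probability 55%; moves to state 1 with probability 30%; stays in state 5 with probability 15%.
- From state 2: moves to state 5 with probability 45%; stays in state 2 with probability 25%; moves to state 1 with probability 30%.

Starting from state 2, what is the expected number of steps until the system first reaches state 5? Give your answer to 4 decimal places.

Let t(s) be the expected number of steps to first reach state 5 from state s, with t(state 5) = 0. Conditioning on the first step:
t(state 1) = 1 + 0.35·t(state 1) + 0.25·t(state 2)
t(state 2) = 1 + 0.3·t(state 1) + 0.25·t(state 2)
Solving: t(state 1) = 2.4242, t(state 2) = 2.3030.
Expected steps from state 2 to state 5: 2.3030.

2.3030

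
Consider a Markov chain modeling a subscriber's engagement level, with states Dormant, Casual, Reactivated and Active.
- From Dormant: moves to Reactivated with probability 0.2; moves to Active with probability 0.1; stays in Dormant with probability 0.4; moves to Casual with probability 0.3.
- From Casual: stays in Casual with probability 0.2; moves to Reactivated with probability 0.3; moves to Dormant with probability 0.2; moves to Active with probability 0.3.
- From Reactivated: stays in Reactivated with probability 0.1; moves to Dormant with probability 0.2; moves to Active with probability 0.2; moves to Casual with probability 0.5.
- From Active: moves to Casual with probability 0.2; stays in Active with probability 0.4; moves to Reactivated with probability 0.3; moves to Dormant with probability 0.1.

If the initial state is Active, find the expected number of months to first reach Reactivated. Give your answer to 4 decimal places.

Let t(s) be the expected number of months to first reach Reactivated from state s, with t(Reactivated) = 0. Conditioning on the first month:
t(Dormant) = 1 + 0.4·t(Dormant) + 0.3·t(Casual) + 0.1·t(Active)
t(Casual) = 1 + 0.2·t(Dormant) + 0.2·t(Casual) + 0.3·t(Active)
t(Active) = 1 + 0.1·t(Dormant) + 0.2·t(Casual) + 0.4·t(Active)
Solving: t(Dormant) = 4.0513, t(Casual) = 3.5897, t(Active) = 3.5385.
Expected months from Active to Reactivated: 3.5385.

3.5385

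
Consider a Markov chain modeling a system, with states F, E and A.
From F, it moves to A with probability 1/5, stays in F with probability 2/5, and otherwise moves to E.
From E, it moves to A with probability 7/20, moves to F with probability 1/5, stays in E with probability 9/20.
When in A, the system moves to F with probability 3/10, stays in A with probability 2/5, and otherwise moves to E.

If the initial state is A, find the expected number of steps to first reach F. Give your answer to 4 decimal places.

Let t(s) be the expected number of steps to first reach F from state s, with t(F) = 0. Conditioning on the first step:
t(E) = 1 + 0.45·t(E) + 0.35·t(A)
t(A) = 1 + 0.3·t(E) + 0.4·t(A)
Solving: t(E) = 4.2222, t(A) = 3.7778.
Expected steps from A to F: 3.7778.

3.7778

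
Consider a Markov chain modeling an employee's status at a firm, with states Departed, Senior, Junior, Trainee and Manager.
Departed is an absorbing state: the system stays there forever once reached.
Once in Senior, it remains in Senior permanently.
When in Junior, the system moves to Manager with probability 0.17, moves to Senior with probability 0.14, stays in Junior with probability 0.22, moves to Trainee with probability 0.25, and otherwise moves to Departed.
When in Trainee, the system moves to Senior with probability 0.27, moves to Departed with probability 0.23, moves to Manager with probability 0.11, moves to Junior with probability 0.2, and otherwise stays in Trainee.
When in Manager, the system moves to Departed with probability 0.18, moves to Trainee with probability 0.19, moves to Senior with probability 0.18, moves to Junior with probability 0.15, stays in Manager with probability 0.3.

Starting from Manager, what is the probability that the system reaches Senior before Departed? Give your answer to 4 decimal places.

Let h(s) be the probability of absorption at Senior starting from transient state s. Then h(Senior) = 1 and h(Departed) = 0. By first-step analysis:
h(Junior) = 0.22·0 + 0.14·1 + 0.22·h(Junior) + 0.25·h(Trainee) + 0.17·h(Manager)
h(Trainee) = 0.23·0 + 0.27·1 + 0.2·h(Junior) + 0.19·h(Trainee) + 0.11·h(Manager)
h(Manager) = 0.18·0 + 0.18·1 + 0.15·h(Junior) + 0.19·h(Trainee) + 0.3·h(Manager)
Solving: h(Junior) = 0.4508, h(Trainee) = 0.5115, h(Manager) = 0.4926.
Starting from Manager, the probability is 0.4926.

0.4926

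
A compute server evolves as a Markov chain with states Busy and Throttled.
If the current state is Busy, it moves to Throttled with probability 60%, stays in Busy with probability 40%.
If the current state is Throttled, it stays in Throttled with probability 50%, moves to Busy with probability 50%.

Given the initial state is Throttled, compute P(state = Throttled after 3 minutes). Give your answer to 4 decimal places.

0.5450

Propagate the distribution vector 3 minutes from Throttled.
After 0 minutes: (0.0000, 1.0000)
After 1 minute: (0.5000, 0.5000)
After 2 minutes: (0.4500, 0.5500)
After 3 minutes: (0.4550, 0.5450)
P(in Throttled after 3 minutes) = 0.5450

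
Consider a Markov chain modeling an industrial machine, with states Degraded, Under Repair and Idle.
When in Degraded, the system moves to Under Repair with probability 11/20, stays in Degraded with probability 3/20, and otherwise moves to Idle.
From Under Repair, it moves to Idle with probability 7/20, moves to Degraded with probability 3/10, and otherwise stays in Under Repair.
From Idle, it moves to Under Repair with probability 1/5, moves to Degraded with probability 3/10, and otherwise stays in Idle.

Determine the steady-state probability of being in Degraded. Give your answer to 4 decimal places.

Let the stationary distribution be π with π = πP and π_1 + π_2 + π_3 = 1.
π_1 = 0.15·π_1 + 0.3·π_2 + 0.3·π_3
π_2 = 0.55·π_1 + 0.35·π_2 + 0.2·π_3
Solving with the normalization constraint gives π = (0.2609, 0.3427, 0.3964).
So the stationary probability of Degraded is 0.2609.

0.2609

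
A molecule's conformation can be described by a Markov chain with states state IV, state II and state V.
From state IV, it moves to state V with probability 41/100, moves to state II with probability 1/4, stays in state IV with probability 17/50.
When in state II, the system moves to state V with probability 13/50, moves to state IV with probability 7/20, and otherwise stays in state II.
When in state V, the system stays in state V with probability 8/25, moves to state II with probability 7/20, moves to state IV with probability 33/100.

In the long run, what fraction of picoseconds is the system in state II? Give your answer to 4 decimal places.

Let the stationary distribution be π with π = πP and π_1 + π_2 + π_3 = 1.
π_1 = 0.34·π_1 + 0.35·π_2 + 0.33·π_3
π_2 = 0.25·π_1 + 0.39·π_2 + 0.35·π_3
Solving with the normalization constraint gives π = (0.3400, 0.3292, 0.3308).
So the stationary probability of state II is 0.3292.

0.3292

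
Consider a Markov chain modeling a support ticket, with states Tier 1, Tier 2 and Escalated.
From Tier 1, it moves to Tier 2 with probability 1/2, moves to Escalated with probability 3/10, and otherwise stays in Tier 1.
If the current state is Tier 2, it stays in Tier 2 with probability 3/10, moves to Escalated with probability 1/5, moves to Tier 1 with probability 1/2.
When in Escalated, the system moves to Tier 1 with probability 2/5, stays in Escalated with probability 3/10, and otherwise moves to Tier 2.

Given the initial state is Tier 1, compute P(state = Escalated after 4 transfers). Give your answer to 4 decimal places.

0.2618

Propagate the distribution vector 4 transfers from Tier 1.
After 0 transfers: (1.0000, 0.0000, 0.0000)
After 1 transfer: (0.2000, 0.5000, 0.3000)
After 2 transfers: (0.4100, 0.3400, 0.2500)
After 3 transfers: (0.3520, 0.3820, 0.2660)
After 4 transfers: (0.3678, 0.3704, 0.2618)
P(in Escalated after 4 transfers) = 0.2618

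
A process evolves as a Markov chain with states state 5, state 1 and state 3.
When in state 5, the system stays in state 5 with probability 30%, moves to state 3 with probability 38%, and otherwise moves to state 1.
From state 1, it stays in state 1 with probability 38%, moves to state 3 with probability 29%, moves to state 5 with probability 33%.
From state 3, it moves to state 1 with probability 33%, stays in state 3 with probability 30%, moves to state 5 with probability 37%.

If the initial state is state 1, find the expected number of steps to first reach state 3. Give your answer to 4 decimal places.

Let t(s) be the expected number of steps to first reach state 3 from state s, with t(state 3) = 0. Conditioning on the first step:
t(state 5) = 1 + 0.3·t(state 5) + 0.32·t(state 1)
t(state 1) = 1 + 0.33·t(state 5) + 0.38·t(state 1)
Solving: t(state 5) = 2.8624, t(state 1) = 3.1364.
Expected steps from state 1 to state 3: 3.1364.

3.1364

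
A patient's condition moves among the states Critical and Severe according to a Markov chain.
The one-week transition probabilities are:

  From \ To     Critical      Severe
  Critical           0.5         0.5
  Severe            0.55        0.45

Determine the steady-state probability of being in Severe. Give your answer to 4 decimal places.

0.4762

Let the stationary distribution be π with π = πP and π_1 + π_2 = 1.
π_1 = 0.5·π_1 + 0.55·π_2
Solving with the normalization constraint gives π = (0.5238, 0.4762).
So the stationary probability of Severe is 0.4762.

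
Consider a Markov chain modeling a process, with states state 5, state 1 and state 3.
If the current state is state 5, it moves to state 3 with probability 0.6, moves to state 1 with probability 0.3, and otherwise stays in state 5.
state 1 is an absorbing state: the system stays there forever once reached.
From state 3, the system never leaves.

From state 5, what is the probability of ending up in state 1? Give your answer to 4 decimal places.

Let h(s) be the probability of absorption at state 1 starting from transient state s. Then h(state 1) = 1 and h(state 3) = 0. By first-step analysis:
h(state 5) = 0.1·h(state 5) + 0.3·1 + 0.6·0
Solving: h(state 5) = 0.3333.
Starting from state 5, the probability is 0.3333.

0.3333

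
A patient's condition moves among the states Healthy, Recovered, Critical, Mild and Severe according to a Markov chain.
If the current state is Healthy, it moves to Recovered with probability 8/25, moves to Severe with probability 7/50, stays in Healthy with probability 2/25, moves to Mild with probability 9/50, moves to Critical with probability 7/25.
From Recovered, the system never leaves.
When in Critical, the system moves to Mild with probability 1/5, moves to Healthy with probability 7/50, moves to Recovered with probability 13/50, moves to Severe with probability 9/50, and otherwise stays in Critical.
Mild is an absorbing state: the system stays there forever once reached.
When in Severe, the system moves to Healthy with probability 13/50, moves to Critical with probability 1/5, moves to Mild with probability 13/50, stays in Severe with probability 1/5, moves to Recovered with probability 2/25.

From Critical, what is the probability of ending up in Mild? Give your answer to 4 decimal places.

0.4667

Let h(s) be the probability of absorption at Mild starting from transient state s. Then h(Mild) = 1 and h(Recovered) = 0. By first-step analysis:
h(Healthy) = 0.08·h(Healthy) + 0.32·0 + 0.28·h(Critical) + 0.18·1 + 0.14·h(Severe)
h(Critical) = 0.14·h(Healthy) + 0.26·0 + 0.22·h(Critical) + 0.2·1 + 0.18·h(Severe)
h(Severe) = 0.26·h(Healthy) + 0.08·0 + 0.2·h(Critical) + 0.26·1 + 0.2·h(Severe)
Solving: h(Healthy) = 0.4260, h(Critical) = 0.4667, h(Severe) = 0.5801.
Starting from Critical, the probability is 0.4667.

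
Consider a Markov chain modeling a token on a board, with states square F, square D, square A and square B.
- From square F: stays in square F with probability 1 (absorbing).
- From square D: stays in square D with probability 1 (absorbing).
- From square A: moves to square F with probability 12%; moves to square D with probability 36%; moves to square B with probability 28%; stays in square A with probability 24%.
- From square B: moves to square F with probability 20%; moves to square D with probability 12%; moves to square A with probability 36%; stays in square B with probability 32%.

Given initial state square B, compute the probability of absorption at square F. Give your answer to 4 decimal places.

0.4692

Let h(s) be the probability of absorption at square F starting from transient state s. Then h(square F) = 1 and h(square D) = 0. By first-step analysis:
h(square A) = 0.12·1 + 0.36·0 + 0.24·h(square A) + 0.28·h(square B)
h(square B) = 0.2·1 + 0.12·0 + 0.36·h(square A) + 0.32·h(square B)
Solving: h(square A) = 0.3308, h(square B) = 0.4692.
Starting from square B, the probability is 0.4692.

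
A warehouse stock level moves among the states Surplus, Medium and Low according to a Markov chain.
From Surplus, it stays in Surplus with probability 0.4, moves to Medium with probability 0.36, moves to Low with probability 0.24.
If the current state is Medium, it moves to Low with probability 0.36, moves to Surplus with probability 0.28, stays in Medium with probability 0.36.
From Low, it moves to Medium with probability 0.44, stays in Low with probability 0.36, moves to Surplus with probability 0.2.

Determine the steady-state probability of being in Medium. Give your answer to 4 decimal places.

0.3860

Let the stationary distribution be π with π = πP and π_1 + π_2 + π_3 = 1.
π_1 = 0.4·π_1 + 0.28·π_2 + 0.2·π_3
π_2 = 0.36·π_1 + 0.36·π_2 + 0.44·π_3
Solving with the normalization constraint gives π = (0.2886, 0.3860, 0.3254).
So the stationary probability of Medium is 0.3860.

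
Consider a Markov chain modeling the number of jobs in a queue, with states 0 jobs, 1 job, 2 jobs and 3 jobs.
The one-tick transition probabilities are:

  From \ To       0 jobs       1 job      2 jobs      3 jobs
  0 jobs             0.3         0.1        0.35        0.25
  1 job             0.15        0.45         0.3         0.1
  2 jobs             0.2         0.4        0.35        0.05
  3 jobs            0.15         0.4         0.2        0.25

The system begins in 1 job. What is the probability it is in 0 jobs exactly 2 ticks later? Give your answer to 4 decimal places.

0.1875

Propagate the distribution vector 2 ticks from 1 job.
After 0 ticks: (0.0000, 1.0000, 0.0000, 0.0000)
After 1 tick: (0.1500, 0.4500, 0.3000, 0.1000)
After 2 ticks: (0.1875, 0.3775, 0.3125, 0.1225)
P(in 0 jobs after 2 ticks) = 0.1875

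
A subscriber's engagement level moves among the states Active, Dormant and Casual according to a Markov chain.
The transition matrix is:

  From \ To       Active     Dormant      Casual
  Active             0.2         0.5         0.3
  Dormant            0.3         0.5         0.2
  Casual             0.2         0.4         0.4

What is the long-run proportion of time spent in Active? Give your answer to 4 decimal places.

0.2472

Let the stationary distribution be π with π = πP and π_1 + π_2 + π_3 = 1.
π_1 = 0.2·π_1 + 0.3·π_2 + 0.2·π_3
π_2 = 0.5·π_1 + 0.5·π_2 + 0.4·π_3
Solving with the normalization constraint gives π = (0.2472, 0.4719, 0.2809).
So the stationary probability of Active is 0.2472.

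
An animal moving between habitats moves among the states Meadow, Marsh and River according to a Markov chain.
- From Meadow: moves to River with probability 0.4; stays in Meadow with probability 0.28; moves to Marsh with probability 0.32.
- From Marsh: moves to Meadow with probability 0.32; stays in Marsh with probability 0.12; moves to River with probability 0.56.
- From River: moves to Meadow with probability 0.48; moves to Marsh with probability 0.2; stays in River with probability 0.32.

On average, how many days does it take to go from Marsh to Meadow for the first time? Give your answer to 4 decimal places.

Let t(s) be the expected number of days to first reach Meadow from state s, with t(Meadow) = 0. Conditioning on the first day:
t(Marsh) = 1 + 0.12·t(Marsh) + 0.56·t(River)
t(River) = 1 + 0.2·t(Marsh) + 0.32·t(River)
Solving: t(Marsh) = 2.5493, t(River) = 2.2204.
Expected days from Marsh to Meadow: 2.5493.

2.5493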